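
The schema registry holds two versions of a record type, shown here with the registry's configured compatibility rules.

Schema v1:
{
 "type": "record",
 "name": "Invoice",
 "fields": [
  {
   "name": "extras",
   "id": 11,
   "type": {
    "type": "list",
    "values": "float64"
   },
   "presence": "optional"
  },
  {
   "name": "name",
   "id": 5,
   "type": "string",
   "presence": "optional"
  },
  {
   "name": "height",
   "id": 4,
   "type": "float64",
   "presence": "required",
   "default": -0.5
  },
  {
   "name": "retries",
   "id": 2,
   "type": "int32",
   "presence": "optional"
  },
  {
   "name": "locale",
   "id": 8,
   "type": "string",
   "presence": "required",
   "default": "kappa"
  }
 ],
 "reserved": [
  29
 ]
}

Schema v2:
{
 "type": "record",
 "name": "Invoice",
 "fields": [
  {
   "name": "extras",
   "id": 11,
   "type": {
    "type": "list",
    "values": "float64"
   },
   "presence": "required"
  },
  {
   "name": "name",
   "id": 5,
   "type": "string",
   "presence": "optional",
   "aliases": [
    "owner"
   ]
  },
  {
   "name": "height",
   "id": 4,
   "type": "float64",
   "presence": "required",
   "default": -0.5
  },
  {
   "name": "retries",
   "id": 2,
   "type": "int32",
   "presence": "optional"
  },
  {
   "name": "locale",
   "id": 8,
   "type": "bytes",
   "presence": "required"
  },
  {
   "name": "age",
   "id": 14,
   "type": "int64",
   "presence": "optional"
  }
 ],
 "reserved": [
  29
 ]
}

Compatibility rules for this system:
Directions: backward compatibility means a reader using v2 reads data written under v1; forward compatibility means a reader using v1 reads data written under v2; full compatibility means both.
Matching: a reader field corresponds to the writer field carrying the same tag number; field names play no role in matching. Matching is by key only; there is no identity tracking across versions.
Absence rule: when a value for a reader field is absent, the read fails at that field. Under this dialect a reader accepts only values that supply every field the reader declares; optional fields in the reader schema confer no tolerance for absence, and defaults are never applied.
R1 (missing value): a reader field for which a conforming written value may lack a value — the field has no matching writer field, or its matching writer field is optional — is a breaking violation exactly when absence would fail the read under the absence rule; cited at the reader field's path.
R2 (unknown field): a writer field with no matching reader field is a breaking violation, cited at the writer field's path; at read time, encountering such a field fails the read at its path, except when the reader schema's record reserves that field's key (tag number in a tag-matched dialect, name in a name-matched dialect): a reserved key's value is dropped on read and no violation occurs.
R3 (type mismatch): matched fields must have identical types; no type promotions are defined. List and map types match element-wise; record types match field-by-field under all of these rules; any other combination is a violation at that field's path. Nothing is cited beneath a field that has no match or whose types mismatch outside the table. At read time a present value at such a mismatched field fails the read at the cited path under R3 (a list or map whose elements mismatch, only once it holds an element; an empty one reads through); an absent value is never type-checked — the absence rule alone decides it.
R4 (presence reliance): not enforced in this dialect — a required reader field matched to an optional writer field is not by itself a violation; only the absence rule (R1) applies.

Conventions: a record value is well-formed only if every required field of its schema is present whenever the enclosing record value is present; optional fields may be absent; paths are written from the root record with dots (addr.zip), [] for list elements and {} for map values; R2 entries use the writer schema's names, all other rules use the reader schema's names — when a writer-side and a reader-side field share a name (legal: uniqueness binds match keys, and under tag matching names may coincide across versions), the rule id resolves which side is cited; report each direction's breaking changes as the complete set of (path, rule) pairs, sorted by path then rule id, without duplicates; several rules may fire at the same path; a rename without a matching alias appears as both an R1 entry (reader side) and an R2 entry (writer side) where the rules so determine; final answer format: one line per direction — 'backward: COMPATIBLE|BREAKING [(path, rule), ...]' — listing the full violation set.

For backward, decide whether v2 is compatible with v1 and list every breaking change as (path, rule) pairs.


each type pair in Invoice: writer, then reader
backward pass over Invoice, reader schema v2, writer schema v1:
  extras: paired with writer extras (list<float64> -> list<float64>; writer optional)
  name: paired with writer name (string -> string; writer optional)
  height: paired with writer height (float64 -> float64; writer required)
  retries: paired with writer retries (int32 -> int32; writer optional)
  locale: paired with writer locale (string -> bytes; writer required)
  age: no writer match
  rule R1 violated at age
  rule R1 violated at extras
  rule R3 violated at locale
  rule R1 violated at name
  rule R1 violated at retries
  => backward verdict for Invoice: BREAKING, 5 violation(s)
checking off the Invoice differences that do not matter here:
  field extras in record Invoice: optional changed to required -> fires only in the forward direction of Invoice, which is not asked here

backward: BREAKING [(age, R1), (extras, R1), (locale, R3), (name, R1), (retries, R1)]


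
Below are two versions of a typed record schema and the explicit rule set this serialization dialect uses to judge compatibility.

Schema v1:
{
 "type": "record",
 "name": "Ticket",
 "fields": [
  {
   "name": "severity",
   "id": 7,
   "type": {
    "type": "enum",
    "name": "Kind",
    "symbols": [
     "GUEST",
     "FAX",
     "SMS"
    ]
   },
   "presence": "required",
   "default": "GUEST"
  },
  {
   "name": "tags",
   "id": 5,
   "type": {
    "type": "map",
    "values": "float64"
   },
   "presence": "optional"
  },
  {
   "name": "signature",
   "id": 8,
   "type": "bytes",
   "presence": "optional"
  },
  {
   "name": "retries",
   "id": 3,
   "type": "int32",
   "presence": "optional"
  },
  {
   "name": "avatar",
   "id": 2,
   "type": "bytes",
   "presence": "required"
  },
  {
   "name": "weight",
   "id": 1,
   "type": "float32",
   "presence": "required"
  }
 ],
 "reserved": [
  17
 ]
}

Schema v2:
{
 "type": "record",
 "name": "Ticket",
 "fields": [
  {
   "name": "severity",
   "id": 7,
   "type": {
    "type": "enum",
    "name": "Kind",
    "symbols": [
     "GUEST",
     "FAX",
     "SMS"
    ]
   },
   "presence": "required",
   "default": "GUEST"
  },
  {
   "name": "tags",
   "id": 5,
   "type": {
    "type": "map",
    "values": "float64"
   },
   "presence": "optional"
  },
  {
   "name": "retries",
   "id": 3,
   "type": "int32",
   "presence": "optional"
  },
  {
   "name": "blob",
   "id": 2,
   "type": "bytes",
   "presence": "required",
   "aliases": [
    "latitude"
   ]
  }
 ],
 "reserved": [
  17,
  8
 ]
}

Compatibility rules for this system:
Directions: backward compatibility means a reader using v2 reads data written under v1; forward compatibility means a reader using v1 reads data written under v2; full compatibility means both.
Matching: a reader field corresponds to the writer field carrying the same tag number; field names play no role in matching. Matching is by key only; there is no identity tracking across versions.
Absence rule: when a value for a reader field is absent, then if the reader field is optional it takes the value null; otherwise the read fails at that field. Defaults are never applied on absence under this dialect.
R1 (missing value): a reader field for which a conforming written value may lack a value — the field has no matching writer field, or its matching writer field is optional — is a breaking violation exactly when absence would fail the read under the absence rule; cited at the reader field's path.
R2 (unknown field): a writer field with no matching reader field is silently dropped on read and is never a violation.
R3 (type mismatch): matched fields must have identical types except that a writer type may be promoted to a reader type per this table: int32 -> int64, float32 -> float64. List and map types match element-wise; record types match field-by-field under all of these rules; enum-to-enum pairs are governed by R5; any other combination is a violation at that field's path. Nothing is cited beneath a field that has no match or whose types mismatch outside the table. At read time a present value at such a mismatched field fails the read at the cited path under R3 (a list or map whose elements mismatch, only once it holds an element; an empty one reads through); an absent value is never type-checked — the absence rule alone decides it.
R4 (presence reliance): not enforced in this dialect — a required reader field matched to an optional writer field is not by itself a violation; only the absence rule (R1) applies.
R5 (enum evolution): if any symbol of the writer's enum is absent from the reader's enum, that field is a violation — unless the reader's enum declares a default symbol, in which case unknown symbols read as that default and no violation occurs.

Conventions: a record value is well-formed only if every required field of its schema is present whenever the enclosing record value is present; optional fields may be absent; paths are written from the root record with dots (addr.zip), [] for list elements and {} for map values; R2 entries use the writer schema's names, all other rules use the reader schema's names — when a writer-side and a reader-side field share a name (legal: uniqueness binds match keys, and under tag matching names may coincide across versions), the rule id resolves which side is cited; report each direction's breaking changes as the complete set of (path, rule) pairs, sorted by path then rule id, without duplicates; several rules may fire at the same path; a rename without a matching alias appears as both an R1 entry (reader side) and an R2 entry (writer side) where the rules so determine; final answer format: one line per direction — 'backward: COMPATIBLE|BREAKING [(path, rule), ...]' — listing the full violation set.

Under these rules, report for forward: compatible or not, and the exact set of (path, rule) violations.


forward: BREAKING [(weight, R1)]

the writer's type comes first in each Ticket pair
forward for Ticket (reader v1, writer v2):
  writer required, Kind -> Kind: reader severity maps from writer severity
  writer optional, map<string, float64> -> map<string, float64>: reader tags maps from writer tags
  no writer field matches reader signature
  writer optional, int32 -> int32: reader retries maps from writer retries
  writer required, bytes -> bytes: reader avatar maps from writer blob
  no writer field matches reader weight
  rule R1 violated at weight
  => 1 violation(s): forward is BREAKING for Ticket
checking off the Ticket differences that do not matter here:
  removed field signature from record Ticket (its key 8 joins the reserved list) -> no rule fires on it in Ticket's dialect; the asked verdict holds
  renamed field avatar to blob in record Ticket -> no rule fires on it in Ticket's dialect; the asked verdict holds


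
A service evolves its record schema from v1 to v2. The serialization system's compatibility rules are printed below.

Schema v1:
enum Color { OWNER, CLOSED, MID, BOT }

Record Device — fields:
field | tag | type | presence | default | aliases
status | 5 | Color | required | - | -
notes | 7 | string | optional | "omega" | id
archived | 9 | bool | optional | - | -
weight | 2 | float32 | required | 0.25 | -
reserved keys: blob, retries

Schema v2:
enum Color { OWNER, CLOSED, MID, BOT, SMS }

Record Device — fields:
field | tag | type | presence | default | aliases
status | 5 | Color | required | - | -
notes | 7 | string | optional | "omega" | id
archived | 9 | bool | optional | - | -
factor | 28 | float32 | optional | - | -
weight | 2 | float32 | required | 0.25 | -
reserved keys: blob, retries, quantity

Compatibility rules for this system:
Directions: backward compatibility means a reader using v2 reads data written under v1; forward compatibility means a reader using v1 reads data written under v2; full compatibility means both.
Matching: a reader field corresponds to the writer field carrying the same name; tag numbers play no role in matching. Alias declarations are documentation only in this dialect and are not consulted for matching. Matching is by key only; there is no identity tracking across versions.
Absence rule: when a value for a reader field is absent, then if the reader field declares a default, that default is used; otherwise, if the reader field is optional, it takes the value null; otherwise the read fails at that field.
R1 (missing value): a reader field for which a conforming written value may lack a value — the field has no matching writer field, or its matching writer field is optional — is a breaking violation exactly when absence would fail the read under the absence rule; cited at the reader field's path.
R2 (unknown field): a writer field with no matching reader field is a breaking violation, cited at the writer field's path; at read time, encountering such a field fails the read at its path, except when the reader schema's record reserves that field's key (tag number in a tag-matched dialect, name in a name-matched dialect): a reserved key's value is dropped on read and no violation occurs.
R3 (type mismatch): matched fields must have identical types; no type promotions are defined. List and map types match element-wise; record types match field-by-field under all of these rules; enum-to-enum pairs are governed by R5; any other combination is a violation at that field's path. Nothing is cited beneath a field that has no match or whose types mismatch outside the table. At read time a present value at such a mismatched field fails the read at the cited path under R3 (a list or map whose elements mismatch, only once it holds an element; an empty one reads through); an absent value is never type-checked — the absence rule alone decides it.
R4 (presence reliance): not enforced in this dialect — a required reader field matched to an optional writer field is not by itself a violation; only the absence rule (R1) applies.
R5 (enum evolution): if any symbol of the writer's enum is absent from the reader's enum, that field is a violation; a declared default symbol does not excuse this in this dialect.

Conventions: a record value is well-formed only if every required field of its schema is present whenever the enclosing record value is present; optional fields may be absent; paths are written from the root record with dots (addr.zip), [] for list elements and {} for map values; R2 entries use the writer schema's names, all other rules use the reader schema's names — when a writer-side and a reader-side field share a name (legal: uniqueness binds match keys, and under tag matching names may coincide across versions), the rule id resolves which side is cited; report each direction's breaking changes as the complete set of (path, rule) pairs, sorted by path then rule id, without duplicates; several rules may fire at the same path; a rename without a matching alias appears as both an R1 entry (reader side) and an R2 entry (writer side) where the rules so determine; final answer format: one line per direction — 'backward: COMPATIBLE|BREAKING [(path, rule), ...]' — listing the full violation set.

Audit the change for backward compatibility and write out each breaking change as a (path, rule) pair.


in Device below, arrows point writer -> reader
checking backward for Device: reader v2 against writer v1:
  status: Color -> Color, writer required; from status
  notes: string -> string, writer optional; from notes
  archived: bool -> bool, writer optional; from archived
  factor: no writer match
  weight: float32 -> float32, writer required; from weight
  => backward: COMPATIBLE
remaining Device differences; none change what is asked:
  enum Color (field status in record Device): symbol SMS added -> affects forward compatibility only, which is not asked
  added field factor to record Device: optional float32, tag 28 (in v2 it sits immediately before weight) -> affects forward compatibility only, which is not asked

backward: COMPATIBLE []


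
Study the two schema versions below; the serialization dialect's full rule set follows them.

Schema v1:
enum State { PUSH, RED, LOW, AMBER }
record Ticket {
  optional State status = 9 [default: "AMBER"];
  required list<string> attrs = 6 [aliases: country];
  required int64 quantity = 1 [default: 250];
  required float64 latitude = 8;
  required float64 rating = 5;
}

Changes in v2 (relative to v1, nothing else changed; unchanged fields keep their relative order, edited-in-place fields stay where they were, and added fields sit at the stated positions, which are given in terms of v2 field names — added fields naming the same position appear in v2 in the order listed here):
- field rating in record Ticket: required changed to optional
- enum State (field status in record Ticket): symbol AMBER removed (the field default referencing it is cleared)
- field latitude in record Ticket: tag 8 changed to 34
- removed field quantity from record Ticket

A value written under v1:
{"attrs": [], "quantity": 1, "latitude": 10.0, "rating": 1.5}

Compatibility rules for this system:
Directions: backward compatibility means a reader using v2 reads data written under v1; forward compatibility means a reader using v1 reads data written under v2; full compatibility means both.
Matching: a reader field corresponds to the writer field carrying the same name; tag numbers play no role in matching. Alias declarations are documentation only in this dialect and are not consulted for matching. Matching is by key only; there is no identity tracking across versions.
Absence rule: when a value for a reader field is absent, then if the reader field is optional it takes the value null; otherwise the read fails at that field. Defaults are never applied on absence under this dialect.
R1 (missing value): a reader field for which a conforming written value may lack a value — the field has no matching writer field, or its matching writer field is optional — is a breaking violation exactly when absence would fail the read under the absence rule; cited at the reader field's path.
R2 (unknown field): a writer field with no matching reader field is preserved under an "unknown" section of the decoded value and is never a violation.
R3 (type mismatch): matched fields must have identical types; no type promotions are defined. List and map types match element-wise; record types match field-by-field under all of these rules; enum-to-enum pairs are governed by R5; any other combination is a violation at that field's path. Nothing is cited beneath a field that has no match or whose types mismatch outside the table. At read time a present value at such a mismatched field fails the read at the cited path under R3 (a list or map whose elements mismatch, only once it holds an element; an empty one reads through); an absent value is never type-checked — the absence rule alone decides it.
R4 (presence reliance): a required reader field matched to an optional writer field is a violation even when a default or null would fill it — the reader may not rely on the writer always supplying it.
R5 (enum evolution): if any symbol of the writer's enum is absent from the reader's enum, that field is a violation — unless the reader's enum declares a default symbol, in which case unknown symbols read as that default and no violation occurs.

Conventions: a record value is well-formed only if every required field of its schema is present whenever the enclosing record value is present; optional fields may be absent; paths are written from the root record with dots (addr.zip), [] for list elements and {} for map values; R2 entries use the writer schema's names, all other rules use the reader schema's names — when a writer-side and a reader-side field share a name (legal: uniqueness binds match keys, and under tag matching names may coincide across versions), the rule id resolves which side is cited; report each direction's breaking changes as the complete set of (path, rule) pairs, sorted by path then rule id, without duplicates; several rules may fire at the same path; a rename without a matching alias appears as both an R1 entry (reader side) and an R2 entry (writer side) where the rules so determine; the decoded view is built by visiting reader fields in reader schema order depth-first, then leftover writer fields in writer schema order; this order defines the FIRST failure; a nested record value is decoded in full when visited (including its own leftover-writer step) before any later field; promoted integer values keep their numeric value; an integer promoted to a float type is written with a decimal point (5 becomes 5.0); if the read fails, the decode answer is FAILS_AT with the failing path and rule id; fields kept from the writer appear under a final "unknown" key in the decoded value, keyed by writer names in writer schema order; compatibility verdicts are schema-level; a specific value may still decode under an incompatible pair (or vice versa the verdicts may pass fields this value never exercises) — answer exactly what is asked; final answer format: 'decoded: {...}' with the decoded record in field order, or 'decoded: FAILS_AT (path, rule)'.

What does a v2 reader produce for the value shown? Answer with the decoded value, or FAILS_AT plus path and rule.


decoded: {"status": null, "attrs": [], "latitude": 10.0, "rating": 1.5, "unknown": {"quantity": 1}}

the writer's type comes first in each Ticket pair
decoding the Ticket value with the v2 reader:
  status := null (not supplied -> null)
  attrs := []
  latitude := 10.0
  rating := 1.5
  writer quantity: kept under "unknown"
  => decoded: {"status": null, "attrs": [], "latitude": 10.0, "rating": 1.5, "unknown": {"quantity": 1}}
ruling out the remaining Ticket differences:
  field rating in record Ticket: required changed to optional -> schema-level compatibility only; this Ticket value's decode is unchanged
  enum State (field status in record Ticket): symbol AMBER removed (the field default referencing it is cleared) -> schema-level compatibility only; this Ticket value's decode is unchanged
  field latitude in record Ticket: tag 8 changed to 34 -> inert under this dialect — no rule fires on Ticket and the result does not move


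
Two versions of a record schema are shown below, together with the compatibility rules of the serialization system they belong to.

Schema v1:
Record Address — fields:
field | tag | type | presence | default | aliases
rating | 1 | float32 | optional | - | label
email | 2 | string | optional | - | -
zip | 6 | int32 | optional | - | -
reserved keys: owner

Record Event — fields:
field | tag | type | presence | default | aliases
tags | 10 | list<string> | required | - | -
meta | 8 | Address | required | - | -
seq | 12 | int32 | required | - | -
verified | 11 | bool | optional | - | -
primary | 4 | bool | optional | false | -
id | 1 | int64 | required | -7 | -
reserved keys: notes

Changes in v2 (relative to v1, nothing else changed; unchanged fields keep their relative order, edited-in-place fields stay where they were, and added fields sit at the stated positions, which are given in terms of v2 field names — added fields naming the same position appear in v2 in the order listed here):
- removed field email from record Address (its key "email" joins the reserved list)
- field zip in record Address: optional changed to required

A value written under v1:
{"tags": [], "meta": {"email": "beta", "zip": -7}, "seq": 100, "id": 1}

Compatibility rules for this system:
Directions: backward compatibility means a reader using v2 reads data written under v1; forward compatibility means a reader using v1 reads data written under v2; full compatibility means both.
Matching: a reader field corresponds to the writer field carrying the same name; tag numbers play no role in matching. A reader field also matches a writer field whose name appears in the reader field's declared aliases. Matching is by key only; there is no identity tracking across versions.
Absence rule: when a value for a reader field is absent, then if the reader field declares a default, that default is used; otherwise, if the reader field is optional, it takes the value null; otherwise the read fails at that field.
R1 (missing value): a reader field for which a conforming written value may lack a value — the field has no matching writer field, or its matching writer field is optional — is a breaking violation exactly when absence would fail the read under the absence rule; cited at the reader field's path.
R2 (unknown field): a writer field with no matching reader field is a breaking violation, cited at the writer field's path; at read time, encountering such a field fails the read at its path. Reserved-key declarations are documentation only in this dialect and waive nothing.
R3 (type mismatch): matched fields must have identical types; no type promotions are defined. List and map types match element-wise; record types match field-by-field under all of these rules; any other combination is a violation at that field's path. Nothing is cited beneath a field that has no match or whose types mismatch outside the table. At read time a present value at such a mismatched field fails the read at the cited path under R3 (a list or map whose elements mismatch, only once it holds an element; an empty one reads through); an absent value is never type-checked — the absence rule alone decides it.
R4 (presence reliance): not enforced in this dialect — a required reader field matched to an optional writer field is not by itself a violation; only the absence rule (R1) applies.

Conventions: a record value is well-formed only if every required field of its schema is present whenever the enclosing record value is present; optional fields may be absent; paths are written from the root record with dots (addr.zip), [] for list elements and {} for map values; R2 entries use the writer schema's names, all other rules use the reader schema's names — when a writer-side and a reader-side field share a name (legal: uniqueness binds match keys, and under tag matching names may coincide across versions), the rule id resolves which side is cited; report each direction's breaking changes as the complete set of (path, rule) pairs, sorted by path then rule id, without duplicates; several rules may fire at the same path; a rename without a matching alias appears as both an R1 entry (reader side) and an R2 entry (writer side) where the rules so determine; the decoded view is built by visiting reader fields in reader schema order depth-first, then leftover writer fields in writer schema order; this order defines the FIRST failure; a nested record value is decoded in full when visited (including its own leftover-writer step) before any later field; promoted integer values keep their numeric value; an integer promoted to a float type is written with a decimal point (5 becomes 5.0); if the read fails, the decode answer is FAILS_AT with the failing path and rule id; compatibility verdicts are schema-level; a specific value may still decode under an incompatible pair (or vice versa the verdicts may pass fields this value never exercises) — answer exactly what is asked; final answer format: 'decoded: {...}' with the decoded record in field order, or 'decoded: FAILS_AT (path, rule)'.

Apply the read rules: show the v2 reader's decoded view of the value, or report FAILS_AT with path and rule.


decoded: FAILS_AT (meta.email, R2)

each type pair in Event: writer, then reader
decoding the Event value with the v2 reader:
  tags := []
  meta.rating := null (absent, optional -> null)
  meta.zip := -7
  read fails at meta.email under R2 (unknown field)
  => FAILS_AT (meta.email, R2)
diffs on Event not affecting the asked answer:
  field zip in record Address: optional changed to required -> affects the rule determinations only; this particular Event value decodes identically


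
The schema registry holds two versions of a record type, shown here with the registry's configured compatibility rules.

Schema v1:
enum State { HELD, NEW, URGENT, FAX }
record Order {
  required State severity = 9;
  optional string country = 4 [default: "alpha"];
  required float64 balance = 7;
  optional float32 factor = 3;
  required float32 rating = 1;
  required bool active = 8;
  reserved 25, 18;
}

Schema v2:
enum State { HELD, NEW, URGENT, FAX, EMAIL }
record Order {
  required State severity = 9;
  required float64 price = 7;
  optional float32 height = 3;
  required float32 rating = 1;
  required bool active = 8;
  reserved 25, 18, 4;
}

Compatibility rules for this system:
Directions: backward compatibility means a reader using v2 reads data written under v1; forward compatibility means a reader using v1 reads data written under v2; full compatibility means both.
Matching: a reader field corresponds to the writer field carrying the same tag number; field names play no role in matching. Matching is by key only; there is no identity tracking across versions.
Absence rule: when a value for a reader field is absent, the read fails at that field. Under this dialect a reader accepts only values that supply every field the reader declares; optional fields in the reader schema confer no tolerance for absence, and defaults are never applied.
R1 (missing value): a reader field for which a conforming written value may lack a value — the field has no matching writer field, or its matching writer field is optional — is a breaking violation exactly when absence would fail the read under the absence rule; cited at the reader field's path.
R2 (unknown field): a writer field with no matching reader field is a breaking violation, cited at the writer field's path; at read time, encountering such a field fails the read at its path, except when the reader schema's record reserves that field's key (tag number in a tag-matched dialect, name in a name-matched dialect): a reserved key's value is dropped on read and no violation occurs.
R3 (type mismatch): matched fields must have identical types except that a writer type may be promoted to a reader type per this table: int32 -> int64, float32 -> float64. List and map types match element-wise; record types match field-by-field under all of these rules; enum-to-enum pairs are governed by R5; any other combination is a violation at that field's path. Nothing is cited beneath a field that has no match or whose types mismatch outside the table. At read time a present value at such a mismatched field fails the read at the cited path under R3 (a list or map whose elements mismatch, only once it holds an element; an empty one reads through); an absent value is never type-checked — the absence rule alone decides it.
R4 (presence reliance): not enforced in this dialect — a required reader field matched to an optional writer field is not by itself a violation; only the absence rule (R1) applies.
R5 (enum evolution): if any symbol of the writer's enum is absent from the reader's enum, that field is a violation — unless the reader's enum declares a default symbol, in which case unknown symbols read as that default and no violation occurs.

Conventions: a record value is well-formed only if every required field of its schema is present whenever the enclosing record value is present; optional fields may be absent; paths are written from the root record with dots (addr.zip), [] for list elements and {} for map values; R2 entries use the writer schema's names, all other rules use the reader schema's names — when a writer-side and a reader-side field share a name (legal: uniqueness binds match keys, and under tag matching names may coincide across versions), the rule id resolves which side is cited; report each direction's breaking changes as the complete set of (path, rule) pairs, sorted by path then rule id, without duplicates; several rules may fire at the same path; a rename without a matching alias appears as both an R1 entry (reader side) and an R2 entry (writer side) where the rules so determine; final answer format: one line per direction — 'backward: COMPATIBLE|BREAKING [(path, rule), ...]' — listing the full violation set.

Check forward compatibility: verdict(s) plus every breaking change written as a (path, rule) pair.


forward: BREAKING [(country, R1), (factor, R1), (severity, R5)]

in Order below, arrows point writer -> reader
forward for Order (reader v1, writer v2):
  severity: paired with writer severity (State -> State; writer required)
  country has no writer counterpart
  balance: paired with writer price (float64 -> float64; writer required)
  factor: paired with writer height (float32 -> float32; writer optional)
  rating: paired with writer rating (float32 -> float32; writer required)
  active: paired with writer active (bool -> bool; writer required)
  rule R1 violated at country
  rule R1 violated at factor
  rule R5 violated at severity
  => forward: BREAKING (3)
diffs on Order not affecting the asked answer:
  removed field country from record Order (its key 4 joins the reserved list) -> matters only for Order's backward compatibility — outside the asked direction
  renamed field balance to price in record Order -> no rule fires on it in Order's dialect; the asked verdict holds
  renamed field factor to height in record Order -> matters only for Order's backward compatibility — outside the asked direction


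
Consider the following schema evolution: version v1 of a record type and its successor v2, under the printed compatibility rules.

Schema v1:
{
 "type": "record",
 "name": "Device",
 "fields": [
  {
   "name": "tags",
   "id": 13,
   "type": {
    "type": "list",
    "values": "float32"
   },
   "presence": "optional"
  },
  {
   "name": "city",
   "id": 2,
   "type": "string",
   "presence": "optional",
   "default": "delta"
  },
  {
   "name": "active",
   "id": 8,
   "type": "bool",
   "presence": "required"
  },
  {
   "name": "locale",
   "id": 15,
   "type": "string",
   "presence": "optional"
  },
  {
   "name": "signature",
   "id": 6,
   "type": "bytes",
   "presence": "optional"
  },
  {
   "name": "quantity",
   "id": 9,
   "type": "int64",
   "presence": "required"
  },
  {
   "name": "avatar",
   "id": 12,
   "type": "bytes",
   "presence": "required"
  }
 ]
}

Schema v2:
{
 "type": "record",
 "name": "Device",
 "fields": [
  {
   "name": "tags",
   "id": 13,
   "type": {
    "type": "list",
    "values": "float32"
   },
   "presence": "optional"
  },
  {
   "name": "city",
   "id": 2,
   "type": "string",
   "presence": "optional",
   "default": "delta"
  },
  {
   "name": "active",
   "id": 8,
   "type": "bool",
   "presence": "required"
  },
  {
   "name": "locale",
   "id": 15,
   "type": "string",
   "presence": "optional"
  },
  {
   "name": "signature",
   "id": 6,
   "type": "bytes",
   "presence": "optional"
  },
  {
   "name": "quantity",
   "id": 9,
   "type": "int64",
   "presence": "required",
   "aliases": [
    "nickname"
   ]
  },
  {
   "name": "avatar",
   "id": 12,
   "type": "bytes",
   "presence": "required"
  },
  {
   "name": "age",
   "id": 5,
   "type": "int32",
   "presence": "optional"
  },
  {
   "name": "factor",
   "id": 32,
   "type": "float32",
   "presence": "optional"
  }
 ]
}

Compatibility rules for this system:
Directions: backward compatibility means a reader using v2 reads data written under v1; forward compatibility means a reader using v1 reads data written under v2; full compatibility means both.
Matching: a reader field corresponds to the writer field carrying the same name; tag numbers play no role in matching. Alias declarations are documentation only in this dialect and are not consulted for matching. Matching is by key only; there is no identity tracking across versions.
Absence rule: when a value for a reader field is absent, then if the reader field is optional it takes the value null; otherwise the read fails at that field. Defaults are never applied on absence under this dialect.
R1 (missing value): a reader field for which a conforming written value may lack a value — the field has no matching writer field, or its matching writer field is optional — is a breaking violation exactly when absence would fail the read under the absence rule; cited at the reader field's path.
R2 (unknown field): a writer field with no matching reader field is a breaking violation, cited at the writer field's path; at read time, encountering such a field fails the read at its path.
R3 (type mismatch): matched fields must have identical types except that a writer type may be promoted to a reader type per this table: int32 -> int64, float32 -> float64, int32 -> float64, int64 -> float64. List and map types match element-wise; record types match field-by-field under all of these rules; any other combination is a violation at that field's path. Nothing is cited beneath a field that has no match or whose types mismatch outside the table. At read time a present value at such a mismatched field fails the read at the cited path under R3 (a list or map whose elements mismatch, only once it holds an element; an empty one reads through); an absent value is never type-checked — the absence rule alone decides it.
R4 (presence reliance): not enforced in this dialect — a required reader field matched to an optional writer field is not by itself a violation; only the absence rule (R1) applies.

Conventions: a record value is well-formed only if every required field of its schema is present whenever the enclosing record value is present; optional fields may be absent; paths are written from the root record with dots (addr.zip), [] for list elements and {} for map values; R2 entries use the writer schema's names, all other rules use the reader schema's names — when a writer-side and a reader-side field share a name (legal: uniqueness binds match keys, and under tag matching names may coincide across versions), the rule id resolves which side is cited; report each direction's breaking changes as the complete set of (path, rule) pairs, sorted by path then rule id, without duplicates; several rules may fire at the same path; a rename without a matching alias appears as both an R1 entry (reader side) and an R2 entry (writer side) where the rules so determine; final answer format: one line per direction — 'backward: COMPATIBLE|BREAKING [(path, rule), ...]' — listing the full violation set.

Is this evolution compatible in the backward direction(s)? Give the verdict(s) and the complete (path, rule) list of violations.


backward: COMPATIBLE []

each type pair in Device: writer, then reader
backward pass over Device, reader schema v2, writer schema v1:
  tags: paired with writer tags (list<float32> -> list<float32>; writer optional)
  city: paired with writer city (string -> string; writer optional)
  active: paired with writer active (bool -> bool; writer required)
  locale: paired with writer locale (string -> string; writer optional)
  signature: paired with writer signature (bytes -> bytes; writer optional)
  quantity: paired with writer quantity (int64 -> int64; writer required)
  avatar: paired with writer avatar (bytes -> bytes; writer required)
  age: no writer match
  factor: no writer match
  => backward: COMPATIBLE
ruling out the remaining Device differences:
  added field factor to record Device: optional float32, tag 32 (in v2 it sits last) -> affects forward compatibility only, which is not asked
  added field age to record Device: optional int32, tag 5 (in v2 it sits last) -> affects forward compatibility only, which is not asked


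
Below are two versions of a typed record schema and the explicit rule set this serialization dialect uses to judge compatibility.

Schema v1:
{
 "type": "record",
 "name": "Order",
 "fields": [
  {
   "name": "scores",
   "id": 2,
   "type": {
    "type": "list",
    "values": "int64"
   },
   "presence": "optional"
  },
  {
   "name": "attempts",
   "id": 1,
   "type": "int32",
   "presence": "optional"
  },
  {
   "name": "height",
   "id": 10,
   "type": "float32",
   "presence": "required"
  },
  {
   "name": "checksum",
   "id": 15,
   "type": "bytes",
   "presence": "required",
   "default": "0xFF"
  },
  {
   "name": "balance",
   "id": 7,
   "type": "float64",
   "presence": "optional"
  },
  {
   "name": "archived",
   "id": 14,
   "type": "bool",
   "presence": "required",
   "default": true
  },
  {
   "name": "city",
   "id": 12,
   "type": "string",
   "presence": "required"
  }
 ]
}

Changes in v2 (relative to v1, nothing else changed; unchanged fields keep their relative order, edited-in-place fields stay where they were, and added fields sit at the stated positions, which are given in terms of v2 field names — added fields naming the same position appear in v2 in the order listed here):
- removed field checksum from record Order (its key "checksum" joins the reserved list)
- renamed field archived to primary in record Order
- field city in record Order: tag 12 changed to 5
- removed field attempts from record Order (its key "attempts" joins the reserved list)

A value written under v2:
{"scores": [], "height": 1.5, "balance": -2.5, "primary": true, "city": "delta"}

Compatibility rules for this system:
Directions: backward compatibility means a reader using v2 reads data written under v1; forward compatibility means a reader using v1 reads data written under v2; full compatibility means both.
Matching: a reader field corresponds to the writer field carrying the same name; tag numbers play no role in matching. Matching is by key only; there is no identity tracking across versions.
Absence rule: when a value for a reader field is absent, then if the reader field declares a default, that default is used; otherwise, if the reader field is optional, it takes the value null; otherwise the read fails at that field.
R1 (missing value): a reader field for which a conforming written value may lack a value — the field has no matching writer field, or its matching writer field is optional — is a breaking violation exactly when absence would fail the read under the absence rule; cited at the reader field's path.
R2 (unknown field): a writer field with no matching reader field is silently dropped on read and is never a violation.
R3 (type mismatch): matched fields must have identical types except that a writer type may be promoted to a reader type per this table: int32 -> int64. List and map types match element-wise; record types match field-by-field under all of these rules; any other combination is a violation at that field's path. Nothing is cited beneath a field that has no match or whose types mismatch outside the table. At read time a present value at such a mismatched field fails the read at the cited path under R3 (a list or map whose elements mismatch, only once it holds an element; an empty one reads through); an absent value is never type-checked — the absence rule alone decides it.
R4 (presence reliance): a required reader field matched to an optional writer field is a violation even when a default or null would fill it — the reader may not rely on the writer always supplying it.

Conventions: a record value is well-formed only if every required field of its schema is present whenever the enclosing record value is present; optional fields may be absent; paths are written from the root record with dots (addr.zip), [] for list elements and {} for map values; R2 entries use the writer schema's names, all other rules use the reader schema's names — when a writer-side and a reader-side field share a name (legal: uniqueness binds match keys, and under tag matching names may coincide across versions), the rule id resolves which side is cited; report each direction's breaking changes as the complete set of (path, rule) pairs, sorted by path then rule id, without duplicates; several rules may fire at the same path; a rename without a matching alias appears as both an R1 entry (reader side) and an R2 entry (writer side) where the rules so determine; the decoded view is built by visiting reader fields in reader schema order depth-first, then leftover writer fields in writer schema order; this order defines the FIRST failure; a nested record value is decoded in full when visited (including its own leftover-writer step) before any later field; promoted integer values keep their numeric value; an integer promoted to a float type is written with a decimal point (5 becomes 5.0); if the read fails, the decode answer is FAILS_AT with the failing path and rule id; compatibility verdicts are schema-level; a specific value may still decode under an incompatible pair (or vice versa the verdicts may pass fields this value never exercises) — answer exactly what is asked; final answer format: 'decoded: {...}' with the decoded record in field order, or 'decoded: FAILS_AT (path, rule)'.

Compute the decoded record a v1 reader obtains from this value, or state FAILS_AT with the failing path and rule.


decoded: {"scores": [], "attempts": null, "height": 1.5, "checksum": 0xFF, "balance": -2.5, "archived": true, "city": "delta"}

each type pair in Order: writer, then reader
decode (reader v1):
  scores := []
  attempts := null (not supplied -> null)
  height := 1.5
  checksum := 0xFF (no value, default fills)
  balance := -2.5
  archived := true (no value, default fills)
  city := "delta"
  writer primary: unmatched, discarded
  => decoded: {"scores": [], "attempts": null, "height": 1.5, "checksum": 0xFF, "balance": -2.5, "archived": true, "city": "delta"}
diffs on Order not affecting the asked answer:
  removed field checksum from record Order (its key "checksum" joins the reserved list) -> no rule fires on it and the decoded Order view is identical with or without it
  renamed field archived to primary in record Order -> no rule fires on it and the decoded Order view is identical with or without it
  field city in record Order: tag 12 changed to 5 -> no rule fires on it and the decoded Order view is identical with or without it
  removed field attempts from record Order (its key "attempts" joins the reserved list) -> no rule fires on it and the decoded Order view is identical with or without it
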